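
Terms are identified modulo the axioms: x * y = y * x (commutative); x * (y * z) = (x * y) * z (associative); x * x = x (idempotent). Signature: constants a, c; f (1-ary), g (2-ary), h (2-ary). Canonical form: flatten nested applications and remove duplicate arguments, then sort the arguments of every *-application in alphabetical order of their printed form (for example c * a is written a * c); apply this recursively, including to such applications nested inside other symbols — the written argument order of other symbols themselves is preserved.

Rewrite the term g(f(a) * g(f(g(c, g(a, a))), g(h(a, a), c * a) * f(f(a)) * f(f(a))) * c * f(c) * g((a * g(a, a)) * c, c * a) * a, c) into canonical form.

Answer: g(a * c * f(a) * f(c) * g(a * c * g(a, a), a * c) * g(f(g(c, g(a, a))), f(f(a)) * g(h(a, a), a * c)), c)

Derivation:
Descend into:  f(a) * g(f(g(c, g(a, a))), g(h(a, a), c * a) * f(f(a)) * f(f(a))) * c * f(c) * g((a * g(a, a)) * c, c * a) * a
Simplify inside:  g(f(g(c, g(a, a))), g(h(a, a), c * a) * f(f(a)) * f(f(a)))  →  g(f(g(c, g(a, a))), f(f(a)) * g(h(a, a), a * c))
Canonicalize subterm:  g((a * g(a, a)) * c, c * a)  →  g(a * c * g(a, a), a * c)
Order the arguments:  a * c * f(a) * f(c) * g(a * c * g(a, a), a * c) * g(f(g(c, g(a, a))), f(f(a)) * g(h(a, a), a * c))
Rebuild:  g(a * c * f(a) * f(c) * g(a * c * g(a, a), a * c) * g(f(g(c, g(a, a))), f(f(a)) * g(h(a, a), a * c)), c)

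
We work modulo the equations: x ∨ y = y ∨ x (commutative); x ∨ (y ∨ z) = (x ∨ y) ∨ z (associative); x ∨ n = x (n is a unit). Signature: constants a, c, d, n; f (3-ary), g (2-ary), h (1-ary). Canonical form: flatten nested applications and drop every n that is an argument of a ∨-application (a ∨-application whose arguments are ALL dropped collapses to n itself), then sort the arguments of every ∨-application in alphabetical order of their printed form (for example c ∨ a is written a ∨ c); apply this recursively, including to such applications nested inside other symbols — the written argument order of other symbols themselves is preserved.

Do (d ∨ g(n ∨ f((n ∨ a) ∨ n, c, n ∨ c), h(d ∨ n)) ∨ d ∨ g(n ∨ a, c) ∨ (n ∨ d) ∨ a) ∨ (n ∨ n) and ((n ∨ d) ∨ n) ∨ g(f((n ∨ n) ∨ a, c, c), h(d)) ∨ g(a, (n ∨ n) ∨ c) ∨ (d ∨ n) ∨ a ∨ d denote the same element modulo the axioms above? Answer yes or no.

Left:  (d ∨ g(n ∨ f((n ∨ a) ∨ n, c, n ∨ c), h(d ∨ n)) ∨ d ∨ g(n ∨ a, c) ∨ (n ∨ d) ∨ a) ∨ (n ∨ n)
  Merge nested applications:  d ∨ g(n ∨ f((n ∨ a) ∨ n, c, n ∨ c), h(d ∨ n)) ∨ d ∨ g(n ∨ a, c) ∨ n ∨ d ∨ a ∨ n ∨ n
  Inside:  g(n ∨ f((n ∨ a) ∨ n, c, n ∨ c), h(d ∨ n))  →  g(f(a, c, c), h(d))
  Inside:  g(n ∨ a, c)  →  g(a, c)
  Unit:  drop n (×3)
  Order the arguments:  a ∨ d ∨ d ∨ d ∨ g(a, c) ∨ g(f(a, c, c), h(d))
Right:  ((n ∨ d) ∨ n) ∨ g(f((n ∨ n) ∨ a, c, c), h(d)) ∨ g(a, (n ∨ n) ∨ c) ∨ (d ∨ n) ∨ a ∨ d
  Merge nested applications:  n ∨ d ∨ n ∨ g(f((n ∨ n) ∨ a, c, c), h(d)) ∨ g(a, (n ∨ n) ∨ c) ∨ d ∨ n ∨ a ∨ d
  Canonicalize subterm:  g(f((n ∨ n) ∨ a, c, c), h(d))  →  g(f(a, c, c), h(d))
  Inside:  g(a, (n ∨ n) ∨ c)  →  g(a, c)
  Drop the unit:  drop n (×3)
  Sort:  a ∨ d ∨ d ∨ d ∨ g(a, c) ∨ g(f(a, c, c), h(d))

Answer: yes — both canonical forms are a ∨ d ∨ d ∨ d ∨ g(a, c) ∨ g(f(a, c, c), h(d))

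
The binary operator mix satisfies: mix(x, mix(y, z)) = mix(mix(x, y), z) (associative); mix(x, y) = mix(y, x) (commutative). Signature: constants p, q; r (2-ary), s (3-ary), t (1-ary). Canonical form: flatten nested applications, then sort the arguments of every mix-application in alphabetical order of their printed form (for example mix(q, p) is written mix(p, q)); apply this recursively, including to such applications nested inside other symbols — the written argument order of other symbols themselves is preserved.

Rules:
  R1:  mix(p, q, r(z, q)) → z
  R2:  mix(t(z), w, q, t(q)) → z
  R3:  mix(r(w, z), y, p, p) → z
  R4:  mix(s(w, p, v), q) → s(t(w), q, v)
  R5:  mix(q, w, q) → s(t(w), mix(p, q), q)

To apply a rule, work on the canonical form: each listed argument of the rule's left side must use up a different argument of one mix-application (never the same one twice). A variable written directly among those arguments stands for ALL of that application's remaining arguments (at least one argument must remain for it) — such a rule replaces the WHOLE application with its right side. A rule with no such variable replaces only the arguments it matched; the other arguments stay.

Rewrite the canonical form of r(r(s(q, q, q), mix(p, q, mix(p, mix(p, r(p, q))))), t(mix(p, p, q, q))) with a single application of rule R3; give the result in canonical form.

Canonical form:  r(r(s(q, q, q), mix(p, p, p, q, r(p, q))), t(mix(p, p, q, q)))
R3 matches:  uses p, p, r(p, q);  w := p, y := mix(p, q), z := q
The variable takes the whole remainder — replace the entire application.
New term:  r(r(s(q, q, q), q), t(mix(p, p, q, q)))

Answer: r(r(s(q, q, q), q), t(mix(p, p, q, q)))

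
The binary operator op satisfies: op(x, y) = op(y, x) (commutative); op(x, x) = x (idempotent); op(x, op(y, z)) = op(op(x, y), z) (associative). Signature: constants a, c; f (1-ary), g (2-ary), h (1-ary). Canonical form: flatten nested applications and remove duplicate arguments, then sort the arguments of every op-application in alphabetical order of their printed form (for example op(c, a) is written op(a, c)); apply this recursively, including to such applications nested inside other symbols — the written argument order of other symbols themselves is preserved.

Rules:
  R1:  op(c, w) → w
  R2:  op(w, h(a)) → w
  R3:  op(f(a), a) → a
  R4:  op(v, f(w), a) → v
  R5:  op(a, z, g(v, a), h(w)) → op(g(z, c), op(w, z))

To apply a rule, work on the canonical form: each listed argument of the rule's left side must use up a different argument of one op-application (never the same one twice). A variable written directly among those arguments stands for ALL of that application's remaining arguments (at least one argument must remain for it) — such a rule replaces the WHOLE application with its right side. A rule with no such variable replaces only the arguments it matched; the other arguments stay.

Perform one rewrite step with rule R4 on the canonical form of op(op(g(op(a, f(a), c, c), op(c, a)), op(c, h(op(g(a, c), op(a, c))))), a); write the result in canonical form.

Canonical form:  op(a, c, g(op(a, c, f(a)), op(a, c)), h(op(a, c, g(a, c))))
Apply R4:  consuming a, f(a);  v := c, w := a
The variable takes the whole remainder — replace the entire application.
Result:  op(a, c, g(c, op(a, c)), h(op(a, c, g(a, c))))

Answer: op(a, c, g(c, op(a, c)), h(op(a, c, g(a, c))))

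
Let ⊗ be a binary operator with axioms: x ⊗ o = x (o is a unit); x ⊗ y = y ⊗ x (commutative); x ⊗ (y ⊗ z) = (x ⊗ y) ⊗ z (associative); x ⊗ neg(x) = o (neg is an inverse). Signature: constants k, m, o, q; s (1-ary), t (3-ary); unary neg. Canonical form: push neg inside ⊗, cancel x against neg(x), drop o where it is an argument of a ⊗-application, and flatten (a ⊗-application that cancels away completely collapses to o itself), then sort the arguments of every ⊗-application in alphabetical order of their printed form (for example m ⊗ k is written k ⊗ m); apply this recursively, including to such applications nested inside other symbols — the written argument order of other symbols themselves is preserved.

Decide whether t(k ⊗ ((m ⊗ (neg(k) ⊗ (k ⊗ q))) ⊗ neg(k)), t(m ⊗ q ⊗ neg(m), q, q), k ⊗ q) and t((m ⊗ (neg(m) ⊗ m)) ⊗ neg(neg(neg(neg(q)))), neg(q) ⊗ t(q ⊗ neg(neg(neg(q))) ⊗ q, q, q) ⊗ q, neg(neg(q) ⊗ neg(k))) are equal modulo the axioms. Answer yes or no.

Answer: yes — both canonical forms are t(m ⊗ q, t(q, q, q), k ⊗ q)

Derivation:
Left:  t(k ⊗ ((m ⊗ (neg(k) ⊗ (k ⊗ q))) ⊗ neg(k)), t(m ⊗ q ⊗ neg(m), q, q), k ⊗ q)
  Focus inside:  k ⊗ ((m ⊗ (neg(k) ⊗ (k ⊗ q))) ⊗ neg(k))
  Cancel inverse pairs:  k cancels
  Combine occurrences:  m ⊗ q
  Put back:  t(m ⊗ q, t(q, q, q), k ⊗ q)
Right:  t((m ⊗ (neg(m) ⊗ m)) ⊗ neg(neg(neg(neg(q)))), neg(q) ⊗ t(q ⊗ neg(neg(neg(q))) ⊗ q, q, q) ⊗ q, neg(neg(q) ⊗ neg(k)))
  Work inside:  neg(q) ⊗ t(q ⊗ neg(neg(neg(q))) ⊗ q, q, q) ⊗ q
  Push neg inside:  distribute neg over ⊗ and collapse double neg
  Cancel inverse pairs:  q cancels
  Collect:  t(q, q, q)
  Put back:  t(m ⊗ q, t(q, q, q), k ⊗ q)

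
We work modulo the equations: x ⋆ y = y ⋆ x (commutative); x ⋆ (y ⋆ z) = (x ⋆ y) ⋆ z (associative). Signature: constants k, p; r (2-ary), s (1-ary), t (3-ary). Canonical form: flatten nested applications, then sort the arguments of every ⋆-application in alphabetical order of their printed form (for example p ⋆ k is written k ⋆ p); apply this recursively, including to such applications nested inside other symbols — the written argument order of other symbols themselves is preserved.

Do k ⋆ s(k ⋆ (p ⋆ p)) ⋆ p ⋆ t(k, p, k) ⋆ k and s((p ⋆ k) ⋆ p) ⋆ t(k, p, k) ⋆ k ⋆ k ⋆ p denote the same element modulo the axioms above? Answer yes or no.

Left:  k ⋆ s(k ⋆ (p ⋆ p)) ⋆ p ⋆ t(k, p, k) ⋆ k
  Simplify inside:  s(k ⋆ (p ⋆ p))  →  s(k ⋆ p ⋆ p)
  Sort:  k ⋆ k ⋆ p ⋆ s(k ⋆ p ⋆ p) ⋆ t(k, p, k)
Right:  s((p ⋆ k) ⋆ p) ⋆ t(k, p, k) ⋆ k ⋆ k ⋆ p
  Inside:  s((p ⋆ k) ⋆ p)  →  s(k ⋆ p ⋆ p)
  Order the arguments:  k ⋆ k ⋆ p ⋆ s(k ⋆ p ⋆ p) ⋆ t(k, p, k)

Answer: yes — both canonical forms are k ⋆ k ⋆ p ⋆ s(k ⋆ p ⋆ p) ⋆ t(k, p, k)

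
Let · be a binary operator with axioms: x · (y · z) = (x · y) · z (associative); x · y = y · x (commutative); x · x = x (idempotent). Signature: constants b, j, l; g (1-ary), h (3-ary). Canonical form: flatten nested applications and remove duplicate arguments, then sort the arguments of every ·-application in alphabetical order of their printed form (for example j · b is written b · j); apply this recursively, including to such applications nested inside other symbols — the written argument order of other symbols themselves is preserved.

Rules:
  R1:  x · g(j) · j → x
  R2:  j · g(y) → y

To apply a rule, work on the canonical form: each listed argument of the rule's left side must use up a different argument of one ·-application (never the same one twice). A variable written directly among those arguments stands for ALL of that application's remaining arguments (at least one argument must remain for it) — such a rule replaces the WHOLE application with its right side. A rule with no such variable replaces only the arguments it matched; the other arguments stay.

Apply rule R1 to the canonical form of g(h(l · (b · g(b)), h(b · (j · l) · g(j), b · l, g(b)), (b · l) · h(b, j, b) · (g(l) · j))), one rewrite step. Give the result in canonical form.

Answer: g(h(b · g(b) · l, h(b · l, b · l, g(b)), b · g(l) · h(b, j, b) · j · l))

Derivation:
Canonical form:  g(h(b · g(b) · l, h(b · g(j) · j · l, b · l, g(b)), b · g(l) · h(b, j, b) · j · l))
R1 matches:  uses g(j), j;  x := b · l
The extension variable absorbs all remaining arguments, so the whole application is rewritten.
New term:  g(h(b · g(b) · l, h(b · l, b · l, g(b)), b · g(l) · h(b, j, b) · j · l))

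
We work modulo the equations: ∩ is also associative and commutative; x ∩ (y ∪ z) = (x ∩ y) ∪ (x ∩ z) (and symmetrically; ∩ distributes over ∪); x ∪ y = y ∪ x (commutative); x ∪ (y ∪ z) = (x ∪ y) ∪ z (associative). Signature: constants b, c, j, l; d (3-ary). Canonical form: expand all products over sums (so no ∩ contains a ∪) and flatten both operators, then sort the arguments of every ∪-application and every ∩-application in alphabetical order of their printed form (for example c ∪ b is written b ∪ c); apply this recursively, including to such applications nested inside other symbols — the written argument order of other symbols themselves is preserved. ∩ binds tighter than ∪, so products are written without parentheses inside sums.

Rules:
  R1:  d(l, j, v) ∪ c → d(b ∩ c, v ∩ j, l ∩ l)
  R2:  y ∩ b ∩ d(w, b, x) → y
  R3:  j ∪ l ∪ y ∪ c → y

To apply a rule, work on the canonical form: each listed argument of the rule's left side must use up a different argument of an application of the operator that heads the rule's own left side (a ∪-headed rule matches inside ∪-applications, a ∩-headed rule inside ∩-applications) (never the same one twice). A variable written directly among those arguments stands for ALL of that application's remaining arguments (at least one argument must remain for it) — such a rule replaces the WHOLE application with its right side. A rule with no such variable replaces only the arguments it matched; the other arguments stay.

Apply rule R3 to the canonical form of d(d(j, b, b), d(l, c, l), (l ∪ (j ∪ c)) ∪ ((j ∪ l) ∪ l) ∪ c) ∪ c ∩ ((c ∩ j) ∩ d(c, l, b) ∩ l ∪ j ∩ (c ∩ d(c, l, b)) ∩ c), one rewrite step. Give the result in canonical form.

Canonical form:  c ∩ c ∩ c ∩ d(c, l, b) ∩ j ∪ c ∩ c ∩ d(c, l, b) ∩ j ∩ l ∪ d(d(j, b, b), d(l, c, l), c ∪ c ∪ j ∪ j ∪ l ∪ l ∪ l)
Apply R3:  consuming c, j, l;  y := c ∪ j ∪ l ∪ l
Every leftover argument binds to the variable; the entire application is replaced.
New term:  c ∩ c ∩ c ∩ d(c, l, b) ∩ j ∪ c ∩ c ∩ d(c, l, b) ∩ j ∩ l ∪ d(d(j, b, b), d(l, c, l), c ∪ j ∪ l ∪ l)

Answer: c ∩ c ∩ c ∩ d(c, l, b) ∩ j ∪ c ∩ c ∩ d(c, l, b) ∩ j ∩ l ∪ d(d(j, b, b), d(l, c, l), c ∪ j ∪ l ∪ l)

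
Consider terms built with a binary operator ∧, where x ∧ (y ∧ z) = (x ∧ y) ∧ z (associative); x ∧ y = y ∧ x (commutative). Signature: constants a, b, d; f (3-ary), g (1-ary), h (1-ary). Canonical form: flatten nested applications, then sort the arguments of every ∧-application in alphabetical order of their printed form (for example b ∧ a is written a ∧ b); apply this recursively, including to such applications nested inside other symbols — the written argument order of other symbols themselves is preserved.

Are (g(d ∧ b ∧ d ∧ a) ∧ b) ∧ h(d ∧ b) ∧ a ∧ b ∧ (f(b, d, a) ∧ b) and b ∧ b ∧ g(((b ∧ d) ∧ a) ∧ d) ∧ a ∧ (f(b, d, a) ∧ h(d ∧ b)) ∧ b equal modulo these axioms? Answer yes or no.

Answer: yes — both canonical forms are a ∧ b ∧ b ∧ b ∧ f(b, d, a) ∧ g(a ∧ b ∧ d ∧ d) ∧ h(b ∧ d)

Derivation:
Left:  (g(d ∧ b ∧ d ∧ a) ∧ b) ∧ h(d ∧ b) ∧ a ∧ b ∧ (f(b, d, a) ∧ b)
  Merge nested applications:  g(d ∧ b ∧ d ∧ a) ∧ b ∧ h(d ∧ b) ∧ a ∧ b ∧ f(b, d, a) ∧ b
  Inside:  g(d ∧ b ∧ d ∧ a)  →  g(a ∧ b ∧ d ∧ d)
  Simplify inside:  h(d ∧ b)  →  h(b ∧ d)
  Sort:  a ∧ b ∧ b ∧ b ∧ f(b, d, a) ∧ g(a ∧ b ∧ d ∧ d) ∧ h(b ∧ d)
Right:  b ∧ b ∧ g(((b ∧ d) ∧ a) ∧ d) ∧ a ∧ (f(b, d, a) ∧ h(d ∧ b)) ∧ b
  Merge nested applications:  b ∧ b ∧ g(((b ∧ d) ∧ a) ∧ d) ∧ a ∧ f(b, d, a) ∧ h(d ∧ b) ∧ b
  Simplify inside:  g(((b ∧ d) ∧ a) ∧ d)  →  g(a ∧ b ∧ d ∧ d)
  Inside:  h(d ∧ b)  →  h(b ∧ d)
  Sort:  a ∧ b ∧ b ∧ b ∧ f(b, d, a) ∧ g(a ∧ b ∧ d ∧ d) ∧ h(b ∧ d)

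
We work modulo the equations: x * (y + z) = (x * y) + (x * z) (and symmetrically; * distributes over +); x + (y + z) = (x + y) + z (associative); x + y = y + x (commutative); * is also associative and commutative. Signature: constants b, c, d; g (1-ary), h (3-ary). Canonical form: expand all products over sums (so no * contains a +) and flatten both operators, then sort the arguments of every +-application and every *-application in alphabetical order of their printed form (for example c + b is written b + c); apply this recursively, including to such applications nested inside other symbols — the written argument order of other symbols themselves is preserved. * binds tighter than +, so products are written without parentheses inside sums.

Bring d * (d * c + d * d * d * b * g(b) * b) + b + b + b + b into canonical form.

Distribute:  c * d * d + b * b * d * d * d * d * g(b) + b + b + b + b
Sort:  b + b + b + b + b * b * d * d * d * d * g(b) + c * d * d

Answer: b + b + b + b + b * b * d * d * d * d * g(b) + c * d * d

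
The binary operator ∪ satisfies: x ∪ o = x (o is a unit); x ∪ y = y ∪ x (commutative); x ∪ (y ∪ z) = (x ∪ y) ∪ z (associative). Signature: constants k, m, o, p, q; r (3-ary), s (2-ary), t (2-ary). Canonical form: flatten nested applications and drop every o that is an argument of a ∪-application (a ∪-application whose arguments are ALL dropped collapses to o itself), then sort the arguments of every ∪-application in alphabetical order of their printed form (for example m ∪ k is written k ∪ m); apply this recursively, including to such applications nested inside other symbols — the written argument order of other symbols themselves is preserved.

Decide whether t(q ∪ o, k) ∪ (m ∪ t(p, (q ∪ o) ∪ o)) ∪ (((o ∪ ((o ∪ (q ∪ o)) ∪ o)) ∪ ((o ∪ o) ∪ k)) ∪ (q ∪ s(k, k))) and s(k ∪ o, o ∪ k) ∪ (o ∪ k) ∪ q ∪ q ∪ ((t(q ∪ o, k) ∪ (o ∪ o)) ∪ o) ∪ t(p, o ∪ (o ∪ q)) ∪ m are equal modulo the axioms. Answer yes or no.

Left:  t(q ∪ o, k) ∪ (m ∪ t(p, (q ∪ o) ∪ o)) ∪ (((o ∪ ((o ∪ (q ∪ o)) ∪ o)) ∪ ((o ∪ o) ∪ k)) ∪ (q ∪ s(k, k)))
  Merge nested applications:  t(q ∪ o, k) ∪ m ∪ t(p, (q ∪ o) ∪ o) ∪ o ∪ o ∪ q ∪ o ∪ o ∪ o ∪ o ∪ k ∪ q ∪ s(k, k)
  Canonicalize subterm:  t(q ∪ o, k)  →  t(q, k)
  Inside:  t(p, (q ∪ o) ∪ o)  →  t(p, q)
  Drop the unit:  drop o (×6)
  Sort arguments:  k ∪ m ∪ q ∪ q ∪ s(k, k) ∪ t(p, q) ∪ t(q, k)
Right:  s(k ∪ o, o ∪ k) ∪ (o ∪ k) ∪ q ∪ q ∪ ((t(q ∪ o, k) ∪ (o ∪ o)) ∪ o) ∪ t(p, o ∪ (o ∪ q)) ∪ m
  Flatten:  s(k ∪ o, o ∪ k) ∪ o ∪ k ∪ q ∪ q ∪ t(q ∪ o, k) ∪ o ∪ o ∪ o ∪ t(p, o ∪ (o ∪ q)) ∪ m
  Canonicalize subterm:  s(k ∪ o, o ∪ k)  →  s(k, k)
  Inside:  t(q ∪ o, k)  →  t(q, k)
  Canonicalize subterm:  t(p, o ∪ (o ∪ q))  →  t(p, q)
  Unit:  drop o (×4)
  Sort:  k ∪ m ∪ q ∪ q ∪ s(k, k) ∪ t(p, q) ∪ t(q, k)

Answer: yes — both canonical forms are k ∪ m ∪ q ∪ q ∪ s(k, k) ∪ t(p, q) ∪ t(q, k)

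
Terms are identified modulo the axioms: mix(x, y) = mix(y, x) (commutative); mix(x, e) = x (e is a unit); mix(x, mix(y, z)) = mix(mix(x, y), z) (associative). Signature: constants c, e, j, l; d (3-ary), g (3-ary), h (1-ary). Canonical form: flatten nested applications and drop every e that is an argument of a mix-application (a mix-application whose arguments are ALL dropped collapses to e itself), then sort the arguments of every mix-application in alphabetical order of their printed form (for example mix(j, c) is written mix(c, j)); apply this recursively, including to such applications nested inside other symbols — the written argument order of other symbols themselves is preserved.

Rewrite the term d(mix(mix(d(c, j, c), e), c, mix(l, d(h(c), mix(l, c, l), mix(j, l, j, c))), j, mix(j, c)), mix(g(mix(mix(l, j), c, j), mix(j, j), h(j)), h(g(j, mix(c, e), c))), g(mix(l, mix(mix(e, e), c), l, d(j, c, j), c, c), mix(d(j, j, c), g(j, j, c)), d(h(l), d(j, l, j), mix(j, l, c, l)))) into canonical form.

Descend into:  mix(mix(d(c, j, c), e), c, mix(l, d(h(c), mix(l, c, l), mix(j, l, j, c))), j, mix(j, c))
Un-nest:  mix(d(c, j, c), e, c, l, d(h(c), mix(l, c, l), mix(j, l, j, c)), j, j, c)
Inside:  d(h(c), mix(l, c, l), mix(j, l, j, c))  →  d(h(c), mix(c, l, l), mix(c, j, j, l))
Units out:  drop e
Sort:  mix(c, c, d(c, j, c), d(h(c), mix(c, l, l), mix(c, j, j, l)), j, j, l)
Rebuild:  d(mix(c, c, d(c, j, c), d(h(c), mix(c, l, l), mix(c, j, j, l)), j, j, l), mix(g(mix(c, j, j, l), mix(j, j), h(j)), h(g(j, c, c))), g(mix(c, c, c, d(j, c, j), l, l), mix(d(j, j, c), g(j, j, c)), d(h(l), d(j, l, j), mix(c, j, l, l))))

Answer: d(mix(c, c, d(c, j, c), d(h(c), mix(c, l, l), mix(c, j, j, l)), j, j, l), mix(g(mix(c, j, j, l), mix(j, j), h(j)), h(g(j, c, c))), g(mix(c, c, c, d(j, c, j), l, l), mix(d(j, j, c), g(j, j, c)), d(h(l), d(j, l, j), mix(c, j, l, l))))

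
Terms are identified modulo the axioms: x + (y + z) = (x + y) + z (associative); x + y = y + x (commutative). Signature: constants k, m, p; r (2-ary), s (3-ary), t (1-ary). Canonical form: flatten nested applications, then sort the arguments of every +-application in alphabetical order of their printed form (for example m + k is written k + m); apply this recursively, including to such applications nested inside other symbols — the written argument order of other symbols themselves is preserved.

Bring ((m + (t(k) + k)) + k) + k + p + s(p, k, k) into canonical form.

Merge nested applications:  m + t(k) + k + k + k + p + s(p, k, k)
Sort arguments:  k + k + k + m + p + s(p, k, k) + t(k)

Answer: k + k + k + m + p + s(p, k, k) + t(k)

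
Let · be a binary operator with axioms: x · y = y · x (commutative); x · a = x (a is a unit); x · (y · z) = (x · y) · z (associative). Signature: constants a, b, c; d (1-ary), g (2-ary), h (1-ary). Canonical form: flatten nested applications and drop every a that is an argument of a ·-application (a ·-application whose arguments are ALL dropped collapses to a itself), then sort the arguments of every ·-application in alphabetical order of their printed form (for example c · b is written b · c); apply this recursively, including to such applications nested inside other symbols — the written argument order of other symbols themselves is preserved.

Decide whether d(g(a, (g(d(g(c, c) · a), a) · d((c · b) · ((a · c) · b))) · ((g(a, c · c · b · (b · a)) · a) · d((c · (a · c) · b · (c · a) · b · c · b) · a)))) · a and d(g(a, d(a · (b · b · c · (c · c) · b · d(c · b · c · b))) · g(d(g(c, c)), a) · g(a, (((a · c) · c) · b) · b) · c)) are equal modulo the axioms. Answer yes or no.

Left:  d(g(a, (g(d(g(c, c) · a), a) · d((c · b) · ((a · c) · b))) · ((g(a, c · c · b · (b · a)) · a) · d((c · (a · c) · b · (c · a) · b · c · b) · a)))) · a
  Inside:  d(g(a, (g(d(g(c, c) · a), a) · d((c · b) · ((a · c) · b))) · ((g(a, c · c · b · (b · a)) · a) · d((c · (a · c) · b · (c · a) · b · c · b) · a))))  →  d(g(a, d(b · b · b · c · c · c · c) · d(b · b · c · c) · g(a, b · b · c · c) · g(d(g(c, c)), a)))
  Units out:  drop a
  Order the arguments:  d(g(a, d(b · b · b · c · c · c · c) · d(b · b · c · c) · g(a, b · b · c · c) · g(d(g(c, c)), a)))
Right:  d(g(a, d(a · (b · b · c · (c · c) · b · d(c · b · c · b))) · g(d(g(c, c)), a) · g(a, (((a · c) · c) · b) · b) · c))
  Work inside:  d(a · (b · b · c · (c · c) · b · d(c · b · c · b))) · g(d(g(c, c)), a) · g(a, (((a · c) · c) · b) · b) · c
  Inside:  d(a · (b · b · c · (c · c) · b · d(c · b · c · b)))  →  d(b · b · b · c · c · c · d(b · b · c · c))
  Simplify inside:  g(a, (((a · c) · c) · b) · b)  →  g(a, b · b · c · c)
  Order the arguments:  c · d(b · b · b · c · c · c · d(b · b · c · c)) · g(a, b · b · c · c) · g(d(g(c, c)), a)
  Rebuild:  d(g(a, c · d(b · b · b · c · c · c · d(b · b · c · c)) · g(a, b · b · c · c) · g(d(g(c, c)), a)))

Answer: no — d(g(a, d(b · b · b · c · c · c · c) · d(b · b · c · c) · g(a, b · b · c · c) · g(d(g(c, c)), a))) vs d(g(a, c · d(b · b · b · c · c · c · d(b · b · c · c)) · g(a, b · b · c · c) · g(d(g(c, c)), a)))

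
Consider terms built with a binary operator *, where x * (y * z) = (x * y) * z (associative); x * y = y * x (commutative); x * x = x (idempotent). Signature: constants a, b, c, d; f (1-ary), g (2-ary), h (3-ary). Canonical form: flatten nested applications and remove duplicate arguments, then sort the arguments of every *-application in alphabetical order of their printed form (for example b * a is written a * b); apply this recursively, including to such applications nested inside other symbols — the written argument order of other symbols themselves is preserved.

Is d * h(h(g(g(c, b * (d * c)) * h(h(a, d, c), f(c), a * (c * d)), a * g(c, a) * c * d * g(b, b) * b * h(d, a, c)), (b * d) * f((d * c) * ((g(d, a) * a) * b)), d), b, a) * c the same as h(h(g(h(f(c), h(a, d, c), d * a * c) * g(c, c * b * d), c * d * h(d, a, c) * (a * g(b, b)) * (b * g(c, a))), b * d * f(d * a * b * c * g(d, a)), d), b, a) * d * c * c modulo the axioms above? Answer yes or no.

Answer: no — c * d * h(h(g(g(c, b * c * d) * h(h(a, d, c), f(c), a * c * d), a * b * c * d * g(b, b) * g(c, a) * h(d, a, c)), b * d * f(a * b * c * d * g(d, a)), d), b, a) vs c * d * h(h(g(g(c, b * c * d) * h(f(c), h(a, d, c), a * c * d), a * b * c * d * g(b, b) * g(c, a) * h(d, a, c)), b * d * f(a * b * c * d * g(d, a)), d), b, a)

Derivation:
Left:  d * h(h(g(g(c, b * (d * c)) * h(h(a, d, c), f(c), a * (c * d)), a * g(c, a) * c * d * g(b, b) * b * h(d, a, c)), (b * d) * f((d * c) * ((g(d, a) * a) * b)), d), b, a) * c
  Canonicalize subterm:  h(h(g(g(c, b * (d * c)) * h(h(a, d, c), f(c), a * (c * d)), a * g(c, a) * c * d * g(b, b) * b * h(d, a, c)), (b * d) * f((d * c) * ((g(d, a) * a) * b)), d), b, a)  →  h(h(g(g(c, b * c * d) * h(h(a, d, c), f(c), a * c * d), a * b * c * d * g(b, b) * g(c, a) * h(d, a, c)), b * d * f(a * b * c * d * g(d, a)), d), b, a)
  Order the arguments:  c * d * h(h(g(g(c, b * c * d) * h(h(a, d, c), f(c), a * c * d), a * b * c * d * g(b, b) * g(c, a) * h(d, a, c)), b * d * f(a * b * c * d * g(d, a)), d), b, a)
Right:  h(h(g(h(f(c), h(a, d, c), d * a * c) * g(c, c * b * d), c * d * h(d, a, c) * (a * g(b, b)) * (b * g(c, a))), b * d * f(d * a * b * c * g(d, a)), d), b, a) * d * c * c
  Canonicalize subterm:  h(h(g(h(f(c), h(a, d, c), d * a * c) * g(c, c * b * d), c * d * h(d, a, c) * (a * g(b, b)) * (b * g(c, a))), b * d * f(d * a * b * c * g(d, a)), d), b, a)  →  h(h(g(g(c, b * c * d) * h(f(c), h(a, d, c), a * c * d), a * b * c * d * g(b, b) * g(c, a) * h(d, a, c)), b * d * f(a * b * c * d * g(d, a)), d), b, a)
  Deduplicate:  drop duplicate c
  Sort:  c * d * h(h(g(g(c, b * c * d) * h(f(c), h(a, d, c), a * c * d), a * b * c * d * g(b, b) * g(c, a) * h(d, a, c)), b * d * f(a * b * c * d * g(d, a)), d), b, a)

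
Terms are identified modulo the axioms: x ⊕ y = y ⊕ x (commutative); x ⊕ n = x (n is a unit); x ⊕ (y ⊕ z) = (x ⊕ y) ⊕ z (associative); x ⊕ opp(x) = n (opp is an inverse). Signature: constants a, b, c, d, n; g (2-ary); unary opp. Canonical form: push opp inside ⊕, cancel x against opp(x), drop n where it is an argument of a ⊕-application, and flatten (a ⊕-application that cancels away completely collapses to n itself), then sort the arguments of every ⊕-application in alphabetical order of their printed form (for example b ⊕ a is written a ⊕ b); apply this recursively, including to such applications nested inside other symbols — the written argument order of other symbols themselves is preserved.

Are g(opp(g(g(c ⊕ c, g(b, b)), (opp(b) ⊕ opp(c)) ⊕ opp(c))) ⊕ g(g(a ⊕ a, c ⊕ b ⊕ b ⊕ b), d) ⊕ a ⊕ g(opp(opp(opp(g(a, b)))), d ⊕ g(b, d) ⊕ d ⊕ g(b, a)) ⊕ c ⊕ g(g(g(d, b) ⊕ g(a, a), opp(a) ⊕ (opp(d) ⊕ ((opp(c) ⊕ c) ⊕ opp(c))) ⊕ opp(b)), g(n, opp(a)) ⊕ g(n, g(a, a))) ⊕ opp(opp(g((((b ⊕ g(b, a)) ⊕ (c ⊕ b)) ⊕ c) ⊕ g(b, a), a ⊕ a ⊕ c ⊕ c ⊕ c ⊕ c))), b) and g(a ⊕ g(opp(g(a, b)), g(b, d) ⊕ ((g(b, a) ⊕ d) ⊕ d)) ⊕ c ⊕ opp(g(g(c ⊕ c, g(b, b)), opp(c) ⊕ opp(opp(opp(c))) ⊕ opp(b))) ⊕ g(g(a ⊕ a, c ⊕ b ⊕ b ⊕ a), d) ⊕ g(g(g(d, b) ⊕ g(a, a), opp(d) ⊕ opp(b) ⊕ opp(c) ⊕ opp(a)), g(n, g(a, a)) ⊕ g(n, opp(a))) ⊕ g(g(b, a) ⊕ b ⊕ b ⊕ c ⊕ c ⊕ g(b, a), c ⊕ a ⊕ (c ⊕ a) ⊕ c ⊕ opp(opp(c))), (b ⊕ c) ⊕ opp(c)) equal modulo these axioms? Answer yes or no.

Left:  g(opp(g(g(c ⊕ c, g(b, b)), (opp(b) ⊕ opp(c)) ⊕ opp(c))) ⊕ g(g(a ⊕ a, c ⊕ b ⊕ b ⊕ b), d) ⊕ a ⊕ g(opp(opp(opp(g(a, b)))), d ⊕ g(b, d) ⊕ d ⊕ g(b, a)) ⊕ c ⊕ g(g(g(d, b) ⊕ g(a, a), opp(a) ⊕ (opp(d) ⊕ ((opp(c) ⊕ c) ⊕ opp(c))) ⊕ opp(b)), g(n, opp(a)) ⊕ g(n, g(a, a))) ⊕ opp(opp(g((((b ⊕ g(b, a)) ⊕ (c ⊕ b)) ⊕ c) ⊕ g(b, a), a ⊕ a ⊕ c ⊕ c ⊕ c ⊕ c))), b)
  Descend into:  opp(g(g(c ⊕ c, g(b, b)), (opp(b) ⊕ opp(c)) ⊕ opp(c))) ⊕ g(g(a ⊕ a, c ⊕ b ⊕ b ⊕ b), d) ⊕ a ⊕ g(opp(opp(opp(g(a, b)))), d ⊕ g(b, d) ⊕ d ⊕ g(b, a)) ⊕ c ⊕ g(g(g(d, b) ⊕ g(a, a), opp(a) ⊕ (opp(d) ⊕ ((opp(c) ⊕ c) ⊕ opp(c))) ⊕ opp(b)), g(n, opp(a)) ⊕ g(n, g(a, a))) ⊕ opp(opp(g((((b ⊕ g(b, a)) ⊕ (c ⊕ b)) ⊕ c) ⊕ g(b, a), a ⊕ a ⊕ c ⊕ c ⊕ c ⊕ c)))
  Push opp inside:  distribute opp over ⊕ and collapse double opp
  Combine occurrences:  opp(g(g(c ⊕ c, g(b, b)), opp(b) ⊕ opp(c) ⊕ opp(c))) ⊕ g(g(a ⊕ a, b ⊕ b ⊕ b ⊕ c), d) ⊕ a ⊕ g(opp(g(a, b)), d ⊕ d ⊕ g(b, a) ⊕ g(b, d)) ⊕ c ⊕ g(g(g(a, a) ⊕ g(d, b), opp(a) ⊕ opp(b) ⊕ opp(c) ⊕ opp(d)), g(n, g(a, a)) ⊕ g(n, opp(a))) ⊕ g(b ⊕ b ⊕ c ⊕ c ⊕ g(b, a) ⊕ g(b, a), a ⊕ a ⊕ c ⊕ c ⊕ c ⊕ c)
  Sort:  a ⊕ c ⊕ g(b ⊕ b ⊕ c ⊕ c ⊕ g(b, a) ⊕ g(b, a), a ⊕ a ⊕ c ⊕ c ⊕ c ⊕ c) ⊕ g(g(a ⊕ a, b ⊕ b ⊕ b ⊕ c), d) ⊕ g(g(g(a, a) ⊕ g(d, b), opp(a) ⊕ opp(b) ⊕ opp(c) ⊕ opp(d)), g(n, g(a, a)) ⊕ g(n, opp(a))) ⊕ g(opp(g(a, b)), d ⊕ d ⊕ g(b, a) ⊕ g(b, d)) ⊕ opp(g(g(c ⊕ c, g(b, b)), opp(b) ⊕ opp(c) ⊕ opp(c)))
  Put back:  g(a ⊕ c ⊕ g(b ⊕ b ⊕ c ⊕ c ⊕ g(b, a) ⊕ g(b, a), a ⊕ a ⊕ c ⊕ c ⊕ c ⊕ c) ⊕ g(g(a ⊕ a, b ⊕ b ⊕ b ⊕ c), d) ⊕ g(g(g(a, a) ⊕ g(d, b), opp(a) ⊕ opp(b) ⊕ opp(c) ⊕ opp(d)), g(n, g(a, a)) ⊕ g(n, opp(a))) ⊕ g(opp(g(a, b)), d ⊕ d ⊕ g(b, a) ⊕ g(b, d)) ⊕ opp(g(g(c ⊕ c, g(b, b)), opp(b) ⊕ opp(c) ⊕ opp(c))), b)
Right:  g(a ⊕ g(opp(g(a, b)), g(b, d) ⊕ ((g(b, a) ⊕ d) ⊕ d)) ⊕ c ⊕ opp(g(g(c ⊕ c, g(b, b)), opp(c) ⊕ opp(opp(opp(c))) ⊕ opp(b))) ⊕ g(g(a ⊕ a, c ⊕ b ⊕ b ⊕ a), d) ⊕ g(g(g(d, b) ⊕ g(a, a), opp(d) ⊕ opp(b) ⊕ opp(c) ⊕ opp(a)), g(n, g(a, a)) ⊕ g(n, opp(a))) ⊕ g(g(b, a) ⊕ b ⊕ b ⊕ c ⊕ c ⊕ g(b, a), c ⊕ a ⊕ (c ⊕ a) ⊕ c ⊕ opp(opp(c))), (b ⊕ c) ⊕ opp(c))
  Work inside:  a ⊕ g(opp(g(a, b)), g(b, d) ⊕ ((g(b, a) ⊕ d) ⊕ d)) ⊕ c ⊕ opp(g(g(c ⊕ c, g(b, b)), opp(c) ⊕ opp(opp(opp(c))) ⊕ opp(b))) ⊕ g(g(a ⊕ a, c ⊕ b ⊕ b ⊕ a), d) ⊕ g(g(g(d, b) ⊕ g(a, a), opp(d) ⊕ opp(b) ⊕ opp(c) ⊕ opp(a)), g(n, g(a, a)) ⊕ g(n, opp(a))) ⊕ g(g(b, a) ⊕ b ⊕ b ⊕ c ⊕ c ⊕ g(b, a), c ⊕ a ⊕ (c ⊕ a) ⊕ c ⊕ opp(opp(c)))
  Push opp inside:  distribute opp over ⊕ and collapse double opp
  Combine occurrences:  a ⊕ g(opp(g(a, b)), d ⊕ d ⊕ g(b, a) ⊕ g(b, d)) ⊕ c ⊕ opp(g(g(c ⊕ c, g(b, b)), opp(b) ⊕ opp(c) ⊕ opp(c))) ⊕ g(g(a ⊕ a, a ⊕ b ⊕ b ⊕ c), d) ⊕ g(g(g(a, a) ⊕ g(d, b), opp(a) ⊕ opp(b) ⊕ opp(c) ⊕ opp(d)), g(n, g(a, a)) ⊕ g(n, opp(a))) ⊕ g(b ⊕ b ⊕ c ⊕ c ⊕ g(b, a) ⊕ g(b, a), a ⊕ a ⊕ c ⊕ c ⊕ c ⊕ c)
  Order the arguments:  a ⊕ c ⊕ g(b ⊕ b ⊕ c ⊕ c ⊕ g(b, a) ⊕ g(b, a), a ⊕ a ⊕ c ⊕ c ⊕ c ⊕ c) ⊕ g(g(a ⊕ a, a ⊕ b ⊕ b ⊕ c), d) ⊕ g(g(g(a, a) ⊕ g(d, b), opp(a) ⊕ opp(b) ⊕ opp(c) ⊕ opp(d)), g(n, g(a, a)) ⊕ g(n, opp(a))) ⊕ g(opp(g(a, b)), d ⊕ d ⊕ g(b, a) ⊕ g(b, d)) ⊕ opp(g(g(c ⊕ c, g(b, b)), opp(b) ⊕ opp(c) ⊕ opp(c)))
  Put back:  g(a ⊕ c ⊕ g(b ⊕ b ⊕ c ⊕ c ⊕ g(b, a) ⊕ g(b, a), a ⊕ a ⊕ c ⊕ c ⊕ c ⊕ c) ⊕ g(g(a ⊕ a, a ⊕ b ⊕ b ⊕ c), d) ⊕ g(g(g(a, a) ⊕ g(d, b), opp(a) ⊕ opp(b) ⊕ opp(c) ⊕ opp(d)), g(n, g(a, a)) ⊕ g(n, opp(a))) ⊕ g(opp(g(a, b)), d ⊕ d ⊕ g(b, a) ⊕ g(b, d)) ⊕ opp(g(g(c ⊕ c, g(b, b)), opp(b) ⊕ opp(c) ⊕ opp(c))), b)

Answer: no — g(a ⊕ c ⊕ g(b ⊕ b ⊕ c ⊕ c ⊕ g(b, a) ⊕ g(b, a), a ⊕ a ⊕ c ⊕ c ⊕ c ⊕ c) ⊕ g(g(a ⊕ a, b ⊕ b ⊕ b ⊕ c), d) ⊕ g(g(g(a, a) ⊕ g(d, b), opp(a) ⊕ opp(b) ⊕ opp(c) ⊕ opp(d)), g(n, g(a, a)) ⊕ g(n, opp(a))) ⊕ g(opp(g(a, b)), d ⊕ d ⊕ g(b, a) ⊕ g(b, d)) ⊕ opp(g(g(c ⊕ c, g(b, b)), opp(b) ⊕ opp(c) ⊕ opp(c))), b) vs g(a ⊕ c ⊕ g(b ⊕ b ⊕ c ⊕ c ⊕ g(b, a) ⊕ g(b, a), a ⊕ a ⊕ c ⊕ c ⊕ c ⊕ c) ⊕ g(g(a ⊕ a, a ⊕ b ⊕ b ⊕ c), d) ⊕ g(g(g(a, a) ⊕ g(d, b), opp(a) ⊕ opp(b) ⊕ opp(c) ⊕ opp(d)), g(n, g(a, a)) ⊕ g(n, opp(a))) ⊕ g(opp(g(a, b)), d ⊕ d ⊕ g(b, a) ⊕ g(b, d)) ⊕ opp(g(g(c ⊕ c, g(b, b)), opp(b) ⊕ opp(c) ⊕ opp(c))), b)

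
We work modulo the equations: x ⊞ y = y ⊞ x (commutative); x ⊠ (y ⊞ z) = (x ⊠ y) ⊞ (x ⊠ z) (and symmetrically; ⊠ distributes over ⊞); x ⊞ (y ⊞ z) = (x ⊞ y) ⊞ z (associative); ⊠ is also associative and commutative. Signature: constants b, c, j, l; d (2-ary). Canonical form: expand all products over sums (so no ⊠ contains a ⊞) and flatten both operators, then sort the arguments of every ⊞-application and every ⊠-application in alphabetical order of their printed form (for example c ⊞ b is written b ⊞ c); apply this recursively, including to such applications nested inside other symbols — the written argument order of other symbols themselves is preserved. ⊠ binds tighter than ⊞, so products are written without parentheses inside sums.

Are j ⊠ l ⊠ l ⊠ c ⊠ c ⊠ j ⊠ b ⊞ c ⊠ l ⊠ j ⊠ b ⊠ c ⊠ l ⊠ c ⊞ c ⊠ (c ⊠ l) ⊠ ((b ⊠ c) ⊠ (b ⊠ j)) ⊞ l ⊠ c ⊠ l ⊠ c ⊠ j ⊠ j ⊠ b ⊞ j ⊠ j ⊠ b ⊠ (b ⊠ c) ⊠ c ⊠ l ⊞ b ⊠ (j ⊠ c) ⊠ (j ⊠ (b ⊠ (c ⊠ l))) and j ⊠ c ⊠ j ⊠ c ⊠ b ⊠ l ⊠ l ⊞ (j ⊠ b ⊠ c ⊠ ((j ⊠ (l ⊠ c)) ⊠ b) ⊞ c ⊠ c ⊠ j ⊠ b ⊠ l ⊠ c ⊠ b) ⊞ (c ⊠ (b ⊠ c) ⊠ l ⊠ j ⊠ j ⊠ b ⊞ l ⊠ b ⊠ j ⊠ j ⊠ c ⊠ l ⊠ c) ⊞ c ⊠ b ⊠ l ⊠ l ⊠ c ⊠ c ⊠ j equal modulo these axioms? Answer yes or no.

Left:  j ⊠ l ⊠ l ⊠ c ⊠ c ⊠ j ⊠ b ⊞ c ⊠ l ⊠ j ⊠ b ⊠ c ⊠ l ⊠ c ⊞ c ⊠ (c ⊠ l) ⊠ ((b ⊠ c) ⊠ (b ⊠ j)) ⊞ l ⊠ c ⊠ l ⊠ c ⊠ j ⊠ j ⊠ b ⊞ j ⊠ j ⊠ b ⊠ (b ⊠ c) ⊠ c ⊠ l ⊞ b ⊠ (j ⊠ c) ⊠ (j ⊠ (b ⊠ (c ⊠ l)))
  Un-nest:  b ⊠ c ⊠ c ⊠ j ⊠ j ⊠ l ⊠ l ⊞ b ⊠ c ⊠ c ⊠ c ⊠ j ⊠ l ⊠ l ⊞ b ⊠ b ⊠ c ⊠ c ⊠ c ⊠ j ⊠ l ⊞ b ⊠ c ⊠ c ⊠ j ⊠ j ⊠ l ⊠ l ⊞ b ⊠ b ⊠ c ⊠ c ⊠ j ⊠ j ⊠ l ⊞ b ⊠ b ⊠ c ⊠ c ⊠ j ⊠ j ⊠ l
  Sort:  b ⊠ b ⊠ c ⊠ c ⊠ c ⊠ j ⊠ l ⊞ b ⊠ b ⊠ c ⊠ c ⊠ j ⊠ j ⊠ l ⊞ b ⊠ b ⊠ c ⊠ c ⊠ j ⊠ j ⊠ l ⊞ b ⊠ c ⊠ c ⊠ c ⊠ j ⊠ l ⊠ l ⊞ b ⊠ c ⊠ c ⊠ j ⊠ j ⊠ l ⊠ l ⊞ b ⊠ c ⊠ c ⊠ j ⊠ j ⊠ l ⊠ l
Right:  j ⊠ c ⊠ j ⊠ c ⊠ b ⊠ l ⊠ l ⊞ (j ⊠ b ⊠ c ⊠ ((j ⊠ (l ⊠ c)) ⊠ b) ⊞ c ⊠ c ⊠ j ⊠ b ⊠ l ⊠ c ⊠ b) ⊞ (c ⊠ (b ⊠ c) ⊠ l ⊠ j ⊠ j ⊠ b ⊞ l ⊠ b ⊠ j ⊠ j ⊠ c ⊠ l ⊠ c) ⊞ c ⊠ b ⊠ l ⊠ l ⊠ c ⊠ c ⊠ j
  Un-nest:  b ⊠ c ⊠ c ⊠ j ⊠ j ⊠ l ⊠ l ⊞ b ⊠ b ⊠ c ⊠ c ⊠ j ⊠ j ⊠ l ⊞ b ⊠ b ⊠ c ⊠ c ⊠ c ⊠ j ⊠ l ⊞ b ⊠ b ⊠ c ⊠ c ⊠ j ⊠ j ⊠ l ⊞ b ⊠ c ⊠ c ⊠ j ⊠ j ⊠ l ⊠ l ⊞ b ⊠ c ⊠ c ⊠ c ⊠ j ⊠ l ⊠ l
  Sort arguments:  b ⊠ b ⊠ c ⊠ c ⊠ c ⊠ j ⊠ l ⊞ b ⊠ b ⊠ c ⊠ c ⊠ j ⊠ j ⊠ l ⊞ b ⊠ b ⊠ c ⊠ c ⊠ j ⊠ j ⊠ l ⊞ b ⊠ c ⊠ c ⊠ c ⊠ j ⊠ l ⊠ l ⊞ b ⊠ c ⊠ c ⊠ j ⊠ j ⊠ l ⊠ l ⊞ b ⊠ c ⊠ c ⊠ j ⊠ j ⊠ l ⊠ l

Answer: yes — both canonical forms are b ⊠ b ⊠ c ⊠ c ⊠ c ⊠ j ⊠ l ⊞ b ⊠ b ⊠ c ⊠ c ⊠ j ⊠ j ⊠ l ⊞ b ⊠ b ⊠ c ⊠ c ⊠ j ⊠ j ⊠ l ⊞ b ⊠ c ⊠ c ⊠ c ⊠ j ⊠ l ⊠ l ⊞ b ⊠ c ⊠ c ⊠ j ⊠ j ⊠ l ⊠ l ⊞ b ⊠ c ⊠ c ⊠ j ⊠ j ⊠ l ⊠ l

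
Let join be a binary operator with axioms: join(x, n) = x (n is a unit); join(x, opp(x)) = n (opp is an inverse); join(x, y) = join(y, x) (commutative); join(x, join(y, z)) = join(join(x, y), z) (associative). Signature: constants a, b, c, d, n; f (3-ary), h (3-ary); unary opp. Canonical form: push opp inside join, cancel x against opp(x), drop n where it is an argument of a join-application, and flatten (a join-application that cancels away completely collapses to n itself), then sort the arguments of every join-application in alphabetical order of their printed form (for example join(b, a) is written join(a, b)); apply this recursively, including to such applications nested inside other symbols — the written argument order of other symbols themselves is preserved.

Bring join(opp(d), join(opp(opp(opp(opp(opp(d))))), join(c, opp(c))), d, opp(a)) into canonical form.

Push opp inside:  distribute opp over join and collapse double opp
Cancel inverse pairs:  c cancels
Combine occurrences:  join(opp(d), opp(a))
Order the arguments:  join(opp(a), opp(d))

Answer: join(opp(a), opp(d))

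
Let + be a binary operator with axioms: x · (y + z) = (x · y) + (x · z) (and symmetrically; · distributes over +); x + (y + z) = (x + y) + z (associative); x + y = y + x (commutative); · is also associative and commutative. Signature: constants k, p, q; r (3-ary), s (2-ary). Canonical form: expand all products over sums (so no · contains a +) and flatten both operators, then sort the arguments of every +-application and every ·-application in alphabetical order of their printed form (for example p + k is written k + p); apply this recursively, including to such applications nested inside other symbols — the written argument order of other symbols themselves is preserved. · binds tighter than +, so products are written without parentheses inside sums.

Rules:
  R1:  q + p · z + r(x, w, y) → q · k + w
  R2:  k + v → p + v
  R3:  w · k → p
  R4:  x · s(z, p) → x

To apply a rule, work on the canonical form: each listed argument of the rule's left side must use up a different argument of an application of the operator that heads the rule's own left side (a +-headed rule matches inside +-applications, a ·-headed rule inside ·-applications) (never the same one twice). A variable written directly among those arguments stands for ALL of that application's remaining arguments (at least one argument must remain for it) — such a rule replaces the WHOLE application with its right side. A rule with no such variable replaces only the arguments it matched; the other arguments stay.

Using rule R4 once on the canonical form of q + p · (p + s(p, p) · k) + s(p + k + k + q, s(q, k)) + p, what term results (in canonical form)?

Canonical form:  k · p · s(p, p) + p + p · p + q + s(k + k + p + q, s(q, k))
Match R4:  consume s(p, p);  x := k · p, z := p
Every leftover argument binds to the variable; the entire application is replaced.
New term:  k · p + p + p · p + q + s(k + k + p + q, s(q, k))

Answer: k · p + p + p · p + q + s(k + k + p + q, s(q, k))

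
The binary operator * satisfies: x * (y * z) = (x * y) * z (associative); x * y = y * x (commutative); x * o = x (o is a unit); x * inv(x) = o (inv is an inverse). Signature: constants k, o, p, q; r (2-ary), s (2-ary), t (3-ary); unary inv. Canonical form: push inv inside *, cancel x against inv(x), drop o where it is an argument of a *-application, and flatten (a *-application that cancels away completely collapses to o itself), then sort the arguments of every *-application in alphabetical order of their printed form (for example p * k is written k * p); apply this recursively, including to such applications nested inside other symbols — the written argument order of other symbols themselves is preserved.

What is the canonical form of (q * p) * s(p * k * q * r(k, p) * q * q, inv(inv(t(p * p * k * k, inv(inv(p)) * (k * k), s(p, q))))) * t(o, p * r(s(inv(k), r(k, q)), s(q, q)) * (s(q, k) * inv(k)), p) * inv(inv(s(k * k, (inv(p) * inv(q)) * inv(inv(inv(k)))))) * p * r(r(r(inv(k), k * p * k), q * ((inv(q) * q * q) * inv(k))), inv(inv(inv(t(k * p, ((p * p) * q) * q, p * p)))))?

Answer: p * p * q * r(r(r(inv(k), k * k * p), inv(k) * q * q), inv(t(k * p, p * p * q * q, p * p))) * s(k * k, inv(k) * inv(p) * inv(q)) * s(k * p * q * q * q * r(k, p), t(k * k * p * p, k * k * p, s(p, q))) * t(o, inv(k) * p * r(s(inv(k), r(k, q)), s(q, q)) * s(q, k), p)

Derivation:
Push inv inside:  distribute inv over * and collapse double inv
Collect terms:  q * p * p * s(k * p * q * q * q * r(k, p), t(k * k * p * p, k * k * p, s(p, q))) * t(o, inv(k) * p * r(s(inv(k), r(k, q)), s(q, q)) * s(q, k), p) * s(k * k, inv(k) * inv(p) * inv(q)) * r(r(r(inv(k), k * k * p), inv(k) * q * q), inv(t(k * p, p * p * q * q, p * p)))
Sort arguments:  p * p * q * r(r(r(inv(k), k * k * p), inv(k) * q * q), inv(t(k * p, p * p * q * q, p * p))) * s(k * k, inv(k) * inv(p) * inv(q)) * s(k * p * q * q * q * r(k, p), t(k * k * p * p, k * k * p, s(p, q))) * t(o, inv(k) * p * r(s(inv(k), r(k, q)), s(q, q)) * s(q, k), p)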